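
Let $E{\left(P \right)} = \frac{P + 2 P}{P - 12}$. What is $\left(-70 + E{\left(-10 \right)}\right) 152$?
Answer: $- \frac{114760}{11} \approx -10433.0$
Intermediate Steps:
$E{\left(P \right)} = \frac{3 P}{-12 + P}$
$\left(-70 + E{\left(-10 \right)}\right) 152 = \left(-70 + 3 \left(-10\right) \frac{1}{-12 - 10}\right) 152 = \left(-70 + 3 \left(-10\right) \frac{1}{-22}\right) 152 = \left(-70 + 3 \left(-10\right) \left(- \frac{1}{22}\right)\right) 152 = \left(-70 + \frac{15}{11}\right) 152 = \left(- \frac{755}{11}\right) 152 = - \frac{114760}{11}$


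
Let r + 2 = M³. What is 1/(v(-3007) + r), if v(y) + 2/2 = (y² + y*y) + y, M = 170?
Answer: 1/22994088 ≈ 4.3489e-8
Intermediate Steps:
v(y) = -1 + y + 2*y² (v(y) = -1 + ((y² + y*y) + y) = -1 + ((y² + y²) + y) = -1 + (2*y² + y) = -1 + (y + 2*y²) = -1 + y + 2*y²)
r = 4912998 (r = -2 + 170³ = -2 + 4913000 = 4912998)
1/(v(-3007) + r) = 1/((-1 - 3007 + 2*(-3007)²) + 4912998) = 1/((-1 - 3007 + 2*9042049) + 4912998) = 1/((-1 - 3007 + 18084098) + 4912998) = 1/(18081090 + 4912998) = 1/22994088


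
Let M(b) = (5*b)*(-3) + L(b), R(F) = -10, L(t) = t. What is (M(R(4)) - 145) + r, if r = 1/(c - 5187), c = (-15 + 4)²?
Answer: -25331/5066 ≈ -5.0002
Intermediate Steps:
M(b) = -14*b (M(b) = (5*b)*(-3) + b = -15*b + b = -14*b)
c = 121 (c = (-11)² = 121)
r = -1/5066 (r = 1/(121 - 5187) = 1/(-5066) = -1/5066 ≈ -0.00019739)
(M(R(4)) - 145) + r = (-14*(-10) - 145) - 1/5066 = (140 - 145) - 1/5066 = -5 - 1/5066 = -25331/5066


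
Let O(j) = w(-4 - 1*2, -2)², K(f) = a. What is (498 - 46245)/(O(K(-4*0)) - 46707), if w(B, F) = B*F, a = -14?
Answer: 897/913 ≈ 0.98248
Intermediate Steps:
K(f) = -14
O(j) = 144 (O(j) = ((-4 - 1*2)*(-2))² = ((-4 - 2)*(-2))² = (-6*(-2))² = 12² = 144)
(498 - 46245)/(O(K(-4*0)) - 46707) = (498 - 46245)/(144 - 46707) = -45747/(-46563) = -45747*(-1/46563) = 897/913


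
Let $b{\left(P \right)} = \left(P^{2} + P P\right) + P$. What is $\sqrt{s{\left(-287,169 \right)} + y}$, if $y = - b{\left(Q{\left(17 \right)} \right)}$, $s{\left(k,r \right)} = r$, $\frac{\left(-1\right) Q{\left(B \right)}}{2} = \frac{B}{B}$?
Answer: $\sqrt{163} \approx 12.767$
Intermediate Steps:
$Q{\left(B \right)} = -2$ ($Q{\left(B \right)} = - 2 \frac{B}{B} = \left(-2\right) 1 = -2$)
$b{\left(P \right)} = P + 2 P^{2}$ ($b{\left(P \right)} = \left(P^{2} + P^{2}\right) + P = 2 P^{2} + P = P + 2 P^{2}$)
$y = -6$ ($y = - \left(-2\right) \left(1 + 2 \left(-2\right)\right) = - \left(-2\right) \left(1 - 4\right) = - \left(-2\right) \left(-3\right) = \left(-1\right) 6 = -6$)
$\sqrt{s{\left(-287,169 \right)} + y} = \sqrt{169 - 6} = \sqrt{163}$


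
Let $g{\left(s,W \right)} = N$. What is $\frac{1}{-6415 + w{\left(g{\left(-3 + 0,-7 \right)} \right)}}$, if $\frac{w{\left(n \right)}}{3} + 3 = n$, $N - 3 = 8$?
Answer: $- \frac{1}{6391} \approx -0.00015647$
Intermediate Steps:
$N = 11$ ($N = 3 + 8 = 11$)
$g{\left(s,W \right)} = 11$
$w{\left(n \right)} = -9 + 3 n$
$\frac{1}{-6415 + w{\left(g{\left(-3 + 0,-7 \right)} \right)}} = \frac{1}{-6415 + \left(-9 + 3 \cdot 11\right)} = \frac{1}{-6415 + \left(-9 + 33\right)} = \frac{1}{-6415 + 24} = \frac{1}{-6391} = - \frac{1}{6391}$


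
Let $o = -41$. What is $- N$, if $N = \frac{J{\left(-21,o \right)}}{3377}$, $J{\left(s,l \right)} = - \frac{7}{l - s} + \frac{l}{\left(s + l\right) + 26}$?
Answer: $- \frac{67}{151965} \approx -0.00044089$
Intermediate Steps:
$J{\left(s,l \right)} = - \frac{7}{l - s} + \frac{l}{26 + l + s}$ ($J{\left(s,l \right)} = - \frac{7}{l - s} + \frac{l}{\left(l + s\right) + 26} = - \frac{7}{l - s} + \frac{l}{26 + l + s}$)
$N = \frac{67}{151965}$ ($N = \frac{\frac{1}{\left(-41\right)^{2} - \left(-21\right)^{2} - -546 + 26 \left(-41\right)} \left(-182 + \left(-41\right)^{2} - -287 - -147 - \left(-41\right) \left(-21\right)\right)}{3377} = \frac{-182 + 1681 + 287 + 147 - 861}{1681 - 441 + 546 - 1066} \cdot \frac{1}{3377} = \frac{1}{1681 - 441 + 546 - 1066} \cdot 1072 \cdot \frac{1}{3377} = \frac{1}{720} \cdot 1072 \cdot \frac{1}{3377} = \frac{67}{45} \cdot \frac{1}{3377} = \frac{67}{151965} \approx 0.00044089$)
$- N = \left(-1\right) \frac{67}{151965} = - \frac{67}{151965}$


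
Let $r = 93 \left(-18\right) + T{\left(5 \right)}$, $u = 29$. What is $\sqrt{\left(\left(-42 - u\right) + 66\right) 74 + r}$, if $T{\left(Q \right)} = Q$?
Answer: $i \sqrt{2039} \approx 45.155 i$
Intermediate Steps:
$r = -1669$ ($r = 93 \left(-18\right) + 5 = -1674 + 5 = -1669$)
$\sqrt{\left(\left(-42 - u\right) + 66\right) 74 + r} = \sqrt{\left(\left(-42 - 29\right) + 66\right) 74 - 1669} = \sqrt{\left(-71 + 66\right) 74 - 1669} = \sqrt{\left(-5\right) 74 - 1669} = \sqrt{-370 - 1669} = \sqrt{-2039} = i \sqrt{2039}$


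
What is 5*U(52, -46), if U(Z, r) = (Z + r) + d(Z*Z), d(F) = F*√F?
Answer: 703070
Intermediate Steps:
d(F) = F^(3/2)
U(Z, r) = Z + r + (Z²)^(3/2) (U(Z, r) = (Z + r) + (Z*Z)^(3/2) = (Z + r) + (Z²)^(3/2) = Z + r + (Z²)^(3/2))
5*U(52, -46) = 5*(52 - 46 + (52²)^(3/2)) = 5*(52 - 46 + 2704^(3/2)) = 5*(52 - 46 + 140608) = 5*140614 = 703070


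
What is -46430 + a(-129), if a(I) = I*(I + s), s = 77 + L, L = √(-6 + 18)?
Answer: -39722 - 258*√3 ≈ -40169.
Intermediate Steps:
L = 2*√3 (L = √12 = 2*√3 ≈ 3.4641)
s = 77 + 2*√3 ≈ 80.464
a(I) = I*(77 + I + 2*√3) (a(I) = I*(I + (77 + 2*√3)) = I*(77 + I + 2*√3))
-46430 + a(-129) = -46430 - 129*(77 - 129 + 2*√3) = -46430 - 129*(-52 + 2*√3) = -46430 + (6708 - 258*√3) = -39722 - 258*√3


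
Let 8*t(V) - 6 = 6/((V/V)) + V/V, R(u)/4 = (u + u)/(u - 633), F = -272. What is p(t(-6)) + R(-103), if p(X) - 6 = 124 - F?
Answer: 37087/92 ≈ 403.12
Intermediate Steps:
R(u) = 8*u/(-633 + u) (R(u) = 4*((u + u)/(u - 633)) = 4*((2*u)/(-633 + u)) = 4*(2*u/(-633 + u)) = 8*u/(-633 + u))
t(V) = 13/8 (t(V) = ¾ + (6/((V/V)) + V/V)/8 = ¾ + (6/1 + 1)/8 = ¾ + (6*1 + 1)/8 = ¾ + (6 + 1)/8 = ¾ + (⅛)*7 = ¾ + 7/8 = 13/8)
p(X) = 402 (p(X) = 6 + (124 - 1*(-272)) = 6 + (124 + 272) = 6 + 396 = 402)
p(t(-6)) + R(-103) = 402 + 8*(-103)/(-633 - 103) = 402 + 8*(-103)/(-736) = 402 + 8*(-103)*(-1/736) = 402 + 103/92 = 37087/92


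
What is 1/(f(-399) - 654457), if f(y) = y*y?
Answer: -1/495256 ≈ -2.0192e-6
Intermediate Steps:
f(y) = y**2
1/(f(-399) - 654457) = 1/((-399)**2 - 654457) = 1/(159201 - 654457) = 1/(-495256) = -1/495256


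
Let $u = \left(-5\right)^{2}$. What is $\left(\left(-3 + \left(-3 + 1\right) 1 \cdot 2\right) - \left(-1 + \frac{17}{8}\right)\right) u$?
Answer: $- \frac{1625}{8} \approx -203.13$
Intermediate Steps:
$u = 25$
$\left(\left(-3 + \left(-3 + 1\right) 1 \cdot 2\right) - \left(-1 + \frac{17}{8}\right)\right) u = \left(\left(-3 + \left(-3 + 1\right) 1 \cdot 2\right) - \left(-1 + \frac{17}{8}\right)\right) 25 = \left(\left(-3 + \left(-2\right) 1 \cdot 2\right) - \frac{9}{8}\right) 25 = \left(\left(-3 - 4\right) + \left(1 - \frac{17}{8}\right)\right) 25 = \left(\left(-3 - 4\right) - \frac{9}{8}\right) 25 = \left(-7 - \frac{9}{8}\right) 25 = \left(- \frac{65}{8}\right) 25 = - \frac{1625}{8}$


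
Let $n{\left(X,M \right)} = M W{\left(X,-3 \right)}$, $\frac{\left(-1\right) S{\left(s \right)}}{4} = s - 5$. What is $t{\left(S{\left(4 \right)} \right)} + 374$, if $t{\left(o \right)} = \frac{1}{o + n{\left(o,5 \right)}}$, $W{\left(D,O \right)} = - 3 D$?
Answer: $\frac{20943}{56} \approx 373.98$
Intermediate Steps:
$S{\left(s \right)} = 20 - 4 s$ ($S{\left(s \right)} = - 4 \left(s - 5\right) = - 4 \left(-5 + s\right) = 20 - 4 s$)
$n{\left(X,M \right)} = - 3 M X$ ($n{\left(X,M \right)} = M \left(- 3 X\right) = - 3 M X$)
$t{\left(o \right)} = - \frac{1}{14 o}$ ($t{\left(o \right)} = \frac{1}{o - 15 o} = \frac{1}{\left(-14\right) o} = - \frac{1}{14 o}$)
$t{\left(S{\left(4 \right)} \right)} + 374 = - \frac{1}{14 \left(20 - 16\right)} + 374 = - \frac{1}{14 \cdot 4} + 374 = \left(- \frac{1}{14}\right) \frac{1}{4} + 374 = - \frac{1}{56} + 374 = \frac{20943}{56}$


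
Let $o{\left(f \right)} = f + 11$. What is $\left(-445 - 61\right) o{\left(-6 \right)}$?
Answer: $-2530$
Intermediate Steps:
$o{\left(f \right)} = 11 + f$
$\left(-445 - 61\right) o{\left(-6 \right)} = \left(-445 - 61\right) \left(11 - 6\right) = \left(-506\right) 5 = -2530$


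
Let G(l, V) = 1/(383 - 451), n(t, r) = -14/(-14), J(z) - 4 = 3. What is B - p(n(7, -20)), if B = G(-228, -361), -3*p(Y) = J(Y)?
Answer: 473/204 ≈ 2.3186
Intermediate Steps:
J(z) = 7 (J(z) = 4 + 3 = 7)
n(t, r) = 1 (n(t, r) = -14*(-1/14) = 1)
p(Y) = -7/3 (p(Y) = -1/3*7 = -7/3)
G(l, V) = -1/68 (G(l, V) = 1/(-68) = -1/68)
B = -1/68 ≈ -0.014706
B - p(n(7, -20)) = -1/68 - 1*(-7/3) = -1/68 + 7/3 = 473/204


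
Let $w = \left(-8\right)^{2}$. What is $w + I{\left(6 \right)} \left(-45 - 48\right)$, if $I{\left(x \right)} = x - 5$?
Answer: $-29$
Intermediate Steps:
$w = 64$
$I{\left(x \right)} = -5 + x$
$w + I{\left(6 \right)} \left(-45 - 48\right) = 64 + \left(-5 + 6\right) \left(-45 - 48\right) = 64 + 1 \left(-45 - 48\right) = 64 + 1 \left(-93\right) = 64 - 93 = -29$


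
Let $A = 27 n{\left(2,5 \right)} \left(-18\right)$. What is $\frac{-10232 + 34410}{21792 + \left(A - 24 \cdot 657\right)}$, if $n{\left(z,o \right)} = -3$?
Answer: $\frac{12089}{3741} \approx 3.2315$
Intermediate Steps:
$A = 1458$ ($A = 27 \left(-3\right) \left(-18\right) = \left(-81\right) \left(-18\right) = 1458$)
$\frac{-10232 + 34410}{21792 + \left(A - 24 \cdot 657\right)} = \frac{-10232 + 34410}{21792 + \left(1458 - 24 \cdot 657\right)} = \frac{24178}{21792 + \left(1458 - 15768\right)} = \frac{24178}{21792 - 14310} = \frac{24178}{7482} = 24178 \cdot \frac{1}{7482} = \frac{12089}{3741}$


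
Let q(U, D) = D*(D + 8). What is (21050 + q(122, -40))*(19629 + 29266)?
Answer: 1091825350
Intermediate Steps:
q(U, D) = D*(8 + D)
(21050 + q(122, -40))*(19629 + 29266) = (21050 - 40*(8 - 40))*(19629 + 29266) = (21050 - 40*(-32))*48895 = (21050 + 1280)*48895 = 22330*48895 = 1091825350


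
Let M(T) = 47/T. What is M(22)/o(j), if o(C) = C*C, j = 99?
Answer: 47/215622 ≈ 0.00021797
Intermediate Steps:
o(C) = C²
M(22)/o(j) = (47/22)/(99²) = (47*(1/22))/9801 = (47/22)*(1/9801) = 47/215622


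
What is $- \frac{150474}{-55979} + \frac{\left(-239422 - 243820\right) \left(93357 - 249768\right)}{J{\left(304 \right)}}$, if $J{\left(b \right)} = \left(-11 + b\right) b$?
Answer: $\frac{2115575270619213}{2493080744} \approx 8.4858 \cdot 10^{5}$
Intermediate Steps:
$J{\left(b \right)} = b \left(-11 + b\right)$
$- \frac{150474}{-55979} + \frac{\left(-239422 - 243820\right) \left(93357 - 249768\right)}{J{\left(304 \right)}} = - \frac{150474}{-55979} + \frac{\left(-239422 - 243820\right) \left(93357 - 249768\right)}{304 \left(-11 + 304\right)} = \left(-150474\right) \left(- \frac{1}{55979}\right) + \frac{\left(-483242\right) \left(-156411\right)}{304 \cdot 293} = \frac{150474}{55979} + \frac{75584364462}{89072} = \frac{150474}{55979} + 75584364462 \cdot \frac{1}{89072} = \frac{150474}{55979} + \frac{37792182231}{44536} = \frac{2115575270619213}{2493080744}$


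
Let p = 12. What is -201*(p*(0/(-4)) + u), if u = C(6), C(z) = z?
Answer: -1206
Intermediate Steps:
u = 6
-201*(p*(0/(-4)) + u) = -201*(12*(0/(-4)) + 6) = -201*(12*(0*(-¼)) + 6) = -201*(12*0 + 6) = -201*(0 + 6) = -201*6 = -1206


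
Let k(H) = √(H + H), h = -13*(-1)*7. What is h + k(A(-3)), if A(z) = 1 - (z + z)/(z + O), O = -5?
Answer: 91 + √2/2 ≈ 91.707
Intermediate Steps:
h = 91 (h = 13*7 = 91)
A(z) = 1 - 2*z/(-5 + z) (A(z) = 1 - (z + z)/(z - 5) = 1 - 2*z/(-5 + z))
k(H) = √2*√H (k(H) = √(2*H) = √2*√H)
h + k(A(-3)) = 91 + √2*√((-5 - 1*(-3))/(-5 - 3)) = 91 + √2*√((-5 + 3)/(-8)) = 91 + √2*√(-⅛*(-2)) = 91 + √2*√(¼) = 91 + √2*(½) = 91 + √2/2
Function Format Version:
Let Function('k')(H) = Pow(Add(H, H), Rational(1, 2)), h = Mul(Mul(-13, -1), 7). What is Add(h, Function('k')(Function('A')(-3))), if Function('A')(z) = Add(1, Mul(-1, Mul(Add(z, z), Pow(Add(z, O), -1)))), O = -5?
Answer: Add(91, Mul(Rational(1, 2), Pow(2, Rational(1, 2)))) ≈ 91.707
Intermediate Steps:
h = 91 (h = Mul(13, 7) = 91)
Function('A')(z) = Add(1, Mul(-2, z, Pow(Add(-5, z), -1))) (Function('A')(z) = Add(1, Mul(-1, Mul(Add(z, z), Pow(Add(z, -5), -1)))) = Add(1, Mul(-1, Mul(Mul(2, z), Pow(Add(-5, z), -1)))) = Add(1, Mul(-1, Mul(2, z, Pow(Add(-5, z), -1)))) = Add(1, Mul(-2, z, Pow(Add(-5, z), -1))))
Function('k')(H) = Mul(Pow(2, Rational(1, 2)), Pow(H, Rational(1, 2))) (Function('k')(H) = Pow(Mul(2, H), Rational(1, 2)) = Mul(Pow(2, Rational(1, 2)), Pow(H, Rational(1, 2))))
Add(h, Function('k')(Function('A')(-3))) = Add(91, Mul(Pow(2, Rational(1, 2)), Pow(Mul(Pow(Add(-5, -3), -1), Add(-5, Mul(-1, -3))), Rational(1, 2)))) = Add(91, Mul(Pow(2, Rational(1, 2)), Pow(Mul(Pow(-8, -1), Add(-5, 3)), Rational(1, 2)))) = Add(91, Mul(Pow(2, Rational(1, 2)), Pow(Mul(Rational(-1, 8), -2), Rational(1, 2)))) = Add(91, Mul(Pow(2, Rational(1, 2)), Pow(Rational(1, 4), Rational(1, 2)))) = Add(91, Mul(Pow(2, Rational(1, 2)), Rational(1, 2))) = Add(91, Mul(Rational(1, 2), Pow(2, Rational(1, 2))))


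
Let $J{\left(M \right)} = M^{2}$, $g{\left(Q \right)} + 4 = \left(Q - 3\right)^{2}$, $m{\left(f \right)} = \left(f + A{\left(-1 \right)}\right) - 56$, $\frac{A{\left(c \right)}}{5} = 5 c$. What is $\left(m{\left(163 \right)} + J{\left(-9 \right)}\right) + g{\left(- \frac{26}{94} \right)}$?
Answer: $\frac{374947}{2209} \approx 169.74$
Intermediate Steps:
$A{\left(c \right)} = 25 c$ ($A{\left(c \right)} = 5 \cdot 5 c = 25 c$)
$m{\left(f \right)} = -81 + f$ ($m{\left(f \right)} = \left(f + 25 \left(-1\right)\right) - 56 = \left(f - 25\right) - 56 = \left(-25 + f\right) - 56 = -81 + f$)
$g{\left(Q \right)} = -4 + \left(-3 + Q\right)^{2}$ ($g{\left(Q \right)} = -4 + \left(Q - 3\right)^{2} = -4 + \left(-3 + Q\right)^{2}$)
$\left(m{\left(163 \right)} + J{\left(-9 \right)}\right) + g{\left(- \frac{26}{94} \right)} = \left(\left(-81 + 163\right) + \left(-9\right)^{2}\right) - \left(4 - \left(-3 - \frac{26}{94}\right)^{2}\right) = \left(82 + 81\right) - \left(4 - \left(-3 - \frac{13}{47}\right)^{2}\right) = 163 - \left(4 - \left(-3 - \frac{13}{47}\right)^{2}\right) = 163 - \left(4 - \left(- \frac{154}{47}\right)^{2}\right) = 163 + \left(-4 + \frac{23716}{2209}\right) = 163 + \frac{14880}{2209} = \frac{374947}{2209}$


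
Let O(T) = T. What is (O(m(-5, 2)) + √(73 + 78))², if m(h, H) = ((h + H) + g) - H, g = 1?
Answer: (-4 + √151)² ≈ 68.694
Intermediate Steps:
m(h, H) = 1 + h (m(h, H) = ((h + H) + 1) - H = ((H + h) + 1) - H = (1 + H + h) - H = 1 + h)
(O(m(-5, 2)) + √(73 + 78))² = ((1 - 5) + √(73 + 78))² = (-4 + √151)²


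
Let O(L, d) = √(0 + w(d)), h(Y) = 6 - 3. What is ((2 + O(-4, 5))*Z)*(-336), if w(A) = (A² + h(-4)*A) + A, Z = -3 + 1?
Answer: 1344 + 2016*√5 ≈ 5851.9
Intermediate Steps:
h(Y) = 3
Z = -2
w(A) = A² + 4*A (w(A) = (A² + 3*A) + A = A² + 4*A)
O(L, d) = √(d*(4 + d)) (O(L, d) = √(0 + d*(4 + d)) = √(d*(4 + d)))
((2 + O(-4, 5))*Z)*(-336) = ((2 + √(5*(4 + 5)))*(-2))*(-336) = ((2 + √(5*9))*(-2))*(-336) = ((2 + √45)*(-2))*(-336) = ((2 + 3*√5)*(-2))*(-336) = (-4 - 6*√5)*(-336) = 1344 + 2016*√5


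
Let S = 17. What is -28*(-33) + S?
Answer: 941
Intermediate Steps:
-28*(-33) + S = -28*(-33) + 17 = 924 + 17 = 941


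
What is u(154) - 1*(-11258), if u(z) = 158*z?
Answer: 35590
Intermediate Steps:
u(154) - 1*(-11258) = 158*154 - 1*(-11258) = 24332 + 11258 = 35590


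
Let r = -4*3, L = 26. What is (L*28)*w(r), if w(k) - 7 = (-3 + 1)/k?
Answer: 15652/3 ≈ 5217.3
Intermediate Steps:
r = -12
w(k) = 7 - 2/k (w(k) = 7 + (-3 + 1)/k = 7 - 2/k)
(L*28)*w(r) = (26*28)*(7 - 2/(-12)) = 728*(7 - 2*(-1/12)) = 728*(7 + ⅙) = 728*(43/6) = 15652/3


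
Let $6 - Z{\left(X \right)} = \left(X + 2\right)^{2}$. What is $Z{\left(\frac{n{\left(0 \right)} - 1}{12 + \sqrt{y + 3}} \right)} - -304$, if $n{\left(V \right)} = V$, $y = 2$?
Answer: $\frac{5918749}{19321} - \frac{532 \sqrt{5}}{19321} \approx 306.28$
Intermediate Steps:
$Z{\left(X \right)} = 6 - \left(2 + X\right)^{2}$ ($Z{\left(X \right)} = 6 - \left(X + 2\right)^{2} = 6 - \left(2 + X\right)^{2}$)
$Z{\left(\frac{n{\left(0 \right)} - 1}{12 + \sqrt{y + 3}} \right)} - -304 = \left(6 - \left(2 + \frac{0 - 1}{12 + \sqrt{2 + 3}}\right)^{2}\right) - -304 = \left(6 - \left(2 - \frac{1}{12 + \sqrt{5}}\right)^{2}\right) + 304 = 310 - \left(2 - \frac{1}{12 + \sqrt{5}}\right)^{2}$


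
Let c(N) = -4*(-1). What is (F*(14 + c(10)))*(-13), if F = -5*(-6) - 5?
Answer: -5850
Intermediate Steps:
c(N) = 4
F = 25 (F = 30 - 5 = 25)
(F*(14 + c(10)))*(-13) = (25*(14 + 4))*(-13) = (25*18)*(-13) = 450*(-13) = -5850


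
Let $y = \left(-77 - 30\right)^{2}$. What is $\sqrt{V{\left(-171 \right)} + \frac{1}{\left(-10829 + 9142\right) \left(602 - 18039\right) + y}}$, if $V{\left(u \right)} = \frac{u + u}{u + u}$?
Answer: $\frac{3 \sqrt{24055213148497}}{14713834} \approx 1.0$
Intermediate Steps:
$V{\left(u \right)} = 1$ ($V{\left(u \right)} = \frac{2 u}{2 u} = 2 u \frac{1}{2 u} = 1$)
$y = 11449$ ($y = \left(-107\right)^{2} = 11449$)
$\sqrt{V{\left(-171 \right)} + \frac{1}{\left(-10829 + 9142\right) \left(602 - 18039\right) + y}} = \sqrt{1 + \frac{1}{\left(-10829 + 9142\right) \left(602 - 18039\right) + 11449}} = \sqrt{1 + \frac{1}{\left(-1687\right) \left(-17437\right) + 11449}} = \sqrt{1 + \frac{1}{29416219 + 11449}} = \sqrt{1 + \frac{1}{29427668}} = \sqrt{\frac{29427669}{29427668}} = \frac{3 \sqrt{24055213148497}}{14713834}$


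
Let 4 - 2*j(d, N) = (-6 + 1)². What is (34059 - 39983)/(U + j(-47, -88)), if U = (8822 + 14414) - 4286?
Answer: -11848/37879 ≈ -0.31279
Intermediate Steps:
j(d, N) = -21/2 (j(d, N) = 2 - (-6 + 1)²/2 = 2 - ½*(-5)² = 2 - ½*25 = 2 - 25/2 = -21/2)
U = 18950 (U = 23236 - 4286 = 18950)
(34059 - 39983)/(U + j(-47, -88)) = (34059 - 39983)/(18950 - 21/2) = -5924/37879/2 = -5924*2/37879 = -11848/37879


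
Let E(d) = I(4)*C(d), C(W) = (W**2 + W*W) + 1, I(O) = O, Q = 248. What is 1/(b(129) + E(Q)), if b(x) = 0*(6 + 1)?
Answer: 1/492036 ≈ 2.0324e-6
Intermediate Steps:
b(x) = 0 (b(x) = 0*7 = 0)
C(W) = 1 + 2*W**2 (C(W) = (W**2 + W**2) + 1 = 2*W**2 + 1 = 1 + 2*W**2)
E(d) = 4 + 8*d**2 (E(d) = 4*(1 + 2*d**2) = 4 + 8*d**2)
1/(b(129) + E(Q)) = 1/(0 + (4 + 8*248**2)) = 1/(0 + (4 + 8*61504)) = 1/(0 + (4 + 492032)) = 1/(0 + 492036) = 1/492036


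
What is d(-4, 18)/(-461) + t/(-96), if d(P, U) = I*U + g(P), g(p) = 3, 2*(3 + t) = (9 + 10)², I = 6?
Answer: -184967/88512 ≈ -2.0897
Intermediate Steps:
t = 355/2 (t = -3 + (9 + 10)²/2 = -3 + (½)*19² = -3 + (½)*361 = -3 + 361/2 = 355/2 ≈ 177.50)
d(P, U) = 3 + 6*U (d(P, U) = 6*U + 3 = 3 + 6*U)
d(-4, 18)/(-461) + t/(-96) = (3 + 6*18)/(-461) + (355/2)/(-96) = (3 + 108)*(-1/461) + (355/2)*(-1/96) = 111*(-1/461) - 355/192 = -111/461 - 355/192 = -184967/88512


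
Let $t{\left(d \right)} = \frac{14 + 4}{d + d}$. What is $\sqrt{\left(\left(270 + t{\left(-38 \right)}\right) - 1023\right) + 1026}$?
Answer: $\frac{\sqrt{393870}}{38} \approx 16.516$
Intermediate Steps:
$t{\left(d \right)} = \frac{9}{d}$ ($t{\left(d \right)} = \frac{18}{2 d} = 18 \frac{1}{2 d} = \frac{9}{d}$)
$\sqrt{\left(\left(270 + t{\left(-38 \right)}\right) - 1023\right) + 1026} = \sqrt{\left(\left(270 + \frac{9}{-38}\right) - 1023\right) + 1026} = \sqrt{\left(\left(270 + 9 \left(- \frac{1}{38}\right)\right) - 1023\right) + 1026} = \sqrt{\left(\left(270 - \frac{9}{38}\right) - 1023\right) + 1026} = \sqrt{\left(\frac{10251}{38} - 1023\right) + 1026} = \sqrt{- \frac{28623}{38} + 1026} = \sqrt{\frac{10365}{38}} = \frac{\sqrt{393870}}{38}$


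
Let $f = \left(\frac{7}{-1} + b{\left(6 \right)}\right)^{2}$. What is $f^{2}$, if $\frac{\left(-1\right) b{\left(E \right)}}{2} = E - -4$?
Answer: $531441$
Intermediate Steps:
$b{\left(E \right)} = -8 - 2 E$ ($b{\left(E \right)} = - 2 \left(E - -4\right) = - 2 \left(E + 4\right) = - 2 \left(4 + E\right) = -8 - 2 E$)
$f = 729$ ($f = \left(\frac{7}{-1} - 20\right)^{2} = \left(7 \left(-1\right) - 20\right)^{2} = \left(-7 - 20\right)^{2} = \left(-27\right)^{2} = 729$)
$f^{2} = 729^{2} = 531441$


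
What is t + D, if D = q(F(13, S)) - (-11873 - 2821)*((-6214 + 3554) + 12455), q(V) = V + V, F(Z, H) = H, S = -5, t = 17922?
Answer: 143945642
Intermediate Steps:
q(V) = 2*V
D = 143927720 (D = 2*(-5) - (-11873 - 2821)*((-6214 + 3554) + 12455) = -10 - (-14694)*(-2660 + 12455) = -10 - (-14694)*9795 = -10 - 1*(-143927730) = -10 + 143927730 = 143927720)
t + D = 17922 + 143927720 = 143945642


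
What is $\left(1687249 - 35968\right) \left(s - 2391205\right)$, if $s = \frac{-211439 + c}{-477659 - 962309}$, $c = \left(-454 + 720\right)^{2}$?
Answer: $- \frac{5685787406439759717}{1439968} \approx -3.9486 \cdot 10^{12}$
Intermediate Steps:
$c = 70756$ ($c = 266^{2} = 70756$)
$s = \frac{140683}{1439968}$ ($s = \frac{-211439 + 70756}{-477659 - 962309} = - \frac{140683}{-1439968} = \left(-140683\right) \left(- \frac{1}{1439968}\right) = \frac{140683}{1439968} \approx 0.097699$)
$\left(1687249 - 35968\right) \left(s - 2391205\right) = \left(1687249 - 35968\right) \left(\frac{140683}{1439968} - 2391205\right) = 1651281 \left(- \frac{3443258540757}{1439968}\right) = - \frac{5685787406439759717}{1439968}$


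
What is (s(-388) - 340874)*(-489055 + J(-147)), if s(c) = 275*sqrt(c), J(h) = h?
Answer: 166756242548 - 269061100*I*sqrt(97) ≈ 1.6676e+11 - 2.6499e+9*I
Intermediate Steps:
(s(-388) - 340874)*(-489055 + J(-147)) = (275*sqrt(-388) - 340874)*(-489055 - 147) = (275*(2*I*sqrt(97)) - 340874)*(-489202) = (550*I*sqrt(97) - 340874)*(-489202) = (-340874 + 550*I*sqrt(97))*(-489202) = 166756242548 - 269061100*I*sqrt(97)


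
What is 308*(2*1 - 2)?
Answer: 0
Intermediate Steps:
308*(2*1 - 2) = 308*(2 - 2) = 308*0 = 0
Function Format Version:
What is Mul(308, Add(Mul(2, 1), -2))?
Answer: 0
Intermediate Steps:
Mul(308, Add(Mul(2, 1), -2)) = Mul(308, Add(2, -2)) = Mul(308, 0) = 0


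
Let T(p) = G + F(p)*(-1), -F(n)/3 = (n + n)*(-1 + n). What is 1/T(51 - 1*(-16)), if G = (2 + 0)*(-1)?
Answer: 1/26530 ≈ 3.7693e-5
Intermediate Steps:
G = -2 (G = 2*(-1) = -2)
F(n) = -6*n*(-1 + n) (F(n) = -3*(n + n)*(-1 + n) = -3*2*n*(-1 + n) = -6*n*(-1 + n))
T(p) = -2 - 6*p*(1 - p) (T(p) = -2 + (6*p*(1 - p))*(-1) = -2 - 6*p*(1 - p))
1/T(51 - 1*(-16)) = 1/(-2 + 6*(51 - 1*(-16))*(-1 + (51 - 1*(-16)))) = 1/(-2 + 6*(51 + 16)*(-1 + (51 + 16))) = 1/(-2 + 6*67*(-1 + 67)) = 1/(-2 + 6*67*66) = 1/(-2 + 26532) = 1/26530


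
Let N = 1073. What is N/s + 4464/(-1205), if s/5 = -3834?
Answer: -17373569/4619970 ≈ -3.7605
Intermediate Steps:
s = -19170 (s = 5*(-3834) = -19170)
N/s + 4464/(-1205) = 1073/(-19170) + 4464/(-1205) = 1073*(-1/19170) + 4464*(-1/1205) = -1073/19170 - 4464/1205 = -17373569/4619970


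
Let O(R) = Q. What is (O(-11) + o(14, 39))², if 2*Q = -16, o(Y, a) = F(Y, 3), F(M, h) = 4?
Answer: 16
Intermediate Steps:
o(Y, a) = 4
Q = -8 (Q = (½)*(-16) = -8)
O(R) = -8
(O(-11) + o(14, 39))² = (-8 + 4)² = (-4)² = 16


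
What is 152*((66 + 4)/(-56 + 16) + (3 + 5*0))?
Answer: 190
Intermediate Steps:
152*((66 + 4)/(-56 + 16) + (3 + 5*0)) = 152*(70/(-40) + (3 + 0)) = 152*(70*(-1/40) + 3) = 152*(-7/4 + 3) = 152*(5/4) = 190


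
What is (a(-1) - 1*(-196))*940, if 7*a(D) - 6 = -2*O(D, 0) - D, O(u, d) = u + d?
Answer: 1298140/7 ≈ 1.8545e+5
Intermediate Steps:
O(u, d) = d + u
a(D) = 6/7 - 3*D/7 (a(D) = 6/7 + (-2*(0 + D) - D)/7 = 6/7 + (-2*D - D)/7 = 6/7 + (-3*D)/7 = 6/7 - 3*D/7)
(a(-1) - 1*(-196))*940 = ((6/7 - 3/7*(-1)) - 1*(-196))*940 = ((6/7 + 3/7) + 196)*940 = (9/7 + 196)*940 = (1381/7)*940 = 1298140/7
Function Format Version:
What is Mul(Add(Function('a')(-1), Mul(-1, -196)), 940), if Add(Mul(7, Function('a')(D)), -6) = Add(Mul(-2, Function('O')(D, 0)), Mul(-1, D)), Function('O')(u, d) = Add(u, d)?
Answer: Rational(1298140, 7) ≈ 1.8545e+5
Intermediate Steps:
Function('O')(u, d) = Add(d, u)
Function('a')(D) = Add(Rational(6, 7), Mul(Rational(-3, 7), D)) (Function('a')(D) = Add(Rational(6, 7), Mul(Rational(1, 7), Add(Mul(-2, Add(0, D)), Mul(-1, D)))) = Add(Rational(6, 7), Mul(Rational(1, 7), Add(Mul(-2, D), Mul(-1, D)))) = Add(Rational(6, 7), Mul(Rational(1, 7), Mul(-3, D))) = Add(Rational(6, 7), Mul(Rational(-3, 7), D)))
Mul(Add(Function('a')(-1), Mul(-1, -196)), 940) = Mul(Add(Add(Rational(6, 7), Mul(Rational(-3, 7), -1)), Mul(-1, -196)), 940) = Mul(Add(Add(Rational(6, 7), Rational(3, 7)), 196), 940) = Mul(Add(Rational(9, 7), 196), 940) = Mul(Rational(1381, 7), 940) = Rational(1298140, 7)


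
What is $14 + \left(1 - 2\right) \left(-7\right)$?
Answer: $21$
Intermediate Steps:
$14 + \left(1 - 2\right) \left(-7\right) = 14 - -7 = 14 + 7 = 21$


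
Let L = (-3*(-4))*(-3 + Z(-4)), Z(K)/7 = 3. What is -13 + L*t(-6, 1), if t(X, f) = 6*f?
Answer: 1283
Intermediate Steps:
Z(K) = 21 (Z(K) = 7*3 = 21)
L = 216 (L = (-3*(-4))*(-3 + 21) = 12*18 = 216)
-13 + L*t(-6, 1) = -13 + 216*(6*1) = -13 + 216*6 = -13 + 1296 = 1283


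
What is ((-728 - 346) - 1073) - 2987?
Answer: -5134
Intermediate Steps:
((-728 - 346) - 1073) - 2987 = (-1074 - 1073) - 2987 = -2147 - 2987 = -5134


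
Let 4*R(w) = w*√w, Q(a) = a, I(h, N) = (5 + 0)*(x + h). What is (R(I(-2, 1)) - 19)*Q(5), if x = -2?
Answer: -95 - 50*I*√5 ≈ -95.0 - 111.8*I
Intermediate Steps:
I(h, N) = -10 + 5*h (I(h, N) = (5 + 0)*(-2 + h) = 5*(-2 + h) = -10 + 5*h)
R(w) = w^(3/2)/4 (R(w) = (w*√w)/4 = w^(3/2)/4)
(R(I(-2, 1)) - 19)*Q(5) = ((-10 + 5*(-2))^(3/2)/4 - 19)*5 = ((-10 - 10)^(3/2)/4 - 19)*5 = ((-20)^(3/2)/4 - 19)*5 = ((-40*I*√5)/4 - 19)*5 = (-10*I*√5 - 19)*5 = (-19 - 10*I*√5)*5 = -95 - 50*I*√5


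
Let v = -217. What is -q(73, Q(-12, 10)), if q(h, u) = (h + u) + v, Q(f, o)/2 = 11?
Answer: 122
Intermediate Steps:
Q(f, o) = 22 (Q(f, o) = 2*11 = 22)
q(h, u) = -217 + h + u (q(h, u) = (h + u) - 217 = -217 + h + u)
-q(73, Q(-12, 10)) = -(-217 + 73 + 22) = -1*(-122) = 122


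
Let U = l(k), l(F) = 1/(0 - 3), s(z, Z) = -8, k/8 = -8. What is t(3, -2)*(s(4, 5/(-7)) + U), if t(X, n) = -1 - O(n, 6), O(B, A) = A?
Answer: 175/3 ≈ 58.333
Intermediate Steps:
k = -64 (k = 8*(-8) = -64)
l(F) = -1/3 (l(F) = 1/(-3) = -1/3)
U = -1/3 ≈ -0.33333
t(X, n) = -7 (t(X, n) = -1 - 1*6 = -1 - 6 = -7)
t(3, -2)*(s(4, 5/(-7)) + U) = -7*(-8 - 1/3) = -7*(-25/3) = 175/3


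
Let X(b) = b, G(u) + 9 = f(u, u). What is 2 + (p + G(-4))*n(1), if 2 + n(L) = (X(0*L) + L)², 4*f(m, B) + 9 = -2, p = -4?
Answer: 71/4 ≈ 17.750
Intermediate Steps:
f(m, B) = -11/4 (f(m, B) = -9/4 + (¼)*(-2) = -9/4 - ½ = -11/4)
G(u) = -47/4 (G(u) = -9 - 11/4 = -47/4)
n(L) = -2 + L² (n(L) = -2 + (0*L + L)² = -2 + (0 + L)² = -2 + L²)
2 + (p + G(-4))*n(1) = 2 + (-4 - 47/4)*(-2 + 1²) = 2 - 63*(-2 + 1)/4 = 2 - 63/4*(-1) = 2 + 63/4 = 71/4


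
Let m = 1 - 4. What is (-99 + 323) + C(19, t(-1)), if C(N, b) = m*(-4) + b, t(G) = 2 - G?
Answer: 239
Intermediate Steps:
m = -3
C(N, b) = 12 + b (C(N, b) = -3*(-4) + b = 12 + b)
(-99 + 323) + C(19, t(-1)) = (-99 + 323) + (12 + (2 - 1*(-1))) = 224 + (12 + (2 + 1)) = 224 + (12 + 3) = 224 + 15 = 239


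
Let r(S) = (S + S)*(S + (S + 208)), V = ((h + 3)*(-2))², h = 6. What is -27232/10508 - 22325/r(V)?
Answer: -103647667/39382848 ≈ -2.6318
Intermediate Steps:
V = 324 (V = ((6 + 3)*(-2))² = (9*(-2))² = (-18)² = 324)
r(S) = 2*S*(208 + 2*S) (r(S) = (2*S)*(S + (208 + S)) = (2*S)*(208 + 2*S) = 2*S*(208 + 2*S))
-27232/10508 - 22325/r(V) = -27232/10508 - 22325*1/(1296*(104 + 324)) = -27232*1/10508 - 22325/(4*324*428) = -184/71 - 22325/554688 = -103647667/39382848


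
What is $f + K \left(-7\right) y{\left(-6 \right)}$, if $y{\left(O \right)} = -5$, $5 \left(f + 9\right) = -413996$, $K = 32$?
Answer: $- \frac{408441}{5} \approx -81688.0$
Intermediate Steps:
$f = - \frac{414041}{5}$ ($f = -9 + \frac{1}{5} \left(-413996\right) = -9 - \frac{413996}{5} = - \frac{414041}{5} \approx -82808.0$)
$f + K \left(-7\right) y{\left(-6 \right)} = - \frac{414041}{5} + 32 \left(-7\right) \left(-5\right) = - \frac{414041}{5} - -1120 = - \frac{414041}{5} + 1120 = - \frac{408441}{5}$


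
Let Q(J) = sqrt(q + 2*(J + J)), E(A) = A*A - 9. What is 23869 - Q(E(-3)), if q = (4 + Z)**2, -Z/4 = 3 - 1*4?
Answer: 23861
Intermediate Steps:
E(A) = -9 + A**2 (E(A) = A**2 - 9 = -9 + A**2)
Z = 4 (Z = -4*(3 - 1*4) = -4*(3 - 4) = -4*(-1) = 4)
q = 64 (q = (4 + 4)**2 = 8**2 = 64)
Q(J) = sqrt(64 + 4*J) (Q(J) = sqrt(64 + 2*(J + J)) = sqrt(64 + 2*(2*J)) = sqrt(64 + 4*J))
23869 - Q(E(-3)) = 23869 - 2*sqrt(16 + (-9 + (-3)**2)) = 23869 - 2*sqrt(16 + (-9 + 9)) = 23869 - 2*sqrt(16 + 0) = 23869 - 2*sqrt(16) = 23869 - 2*4 = 23869 - 1*8 = 23869 - 8 = 23861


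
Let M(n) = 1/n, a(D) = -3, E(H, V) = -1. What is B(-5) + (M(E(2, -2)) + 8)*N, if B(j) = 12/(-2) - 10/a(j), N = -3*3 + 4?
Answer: -113/3 ≈ -37.667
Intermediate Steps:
M(n) = 1/n
N = -5 (N = -9 + 4 = -5)
B(j) = -8/3 (B(j) = 12/(-2) - 10/(-3) = 12*(-½) - 10*(-⅓) = -6 + 10/3 = -8/3)
B(-5) + (M(E(2, -2)) + 8)*N = -8/3 + (1/(-1) + 8)*(-5) = -8/3 + (-1 + 8)*(-5) = -8/3 + 7*(-5) = -8/3 - 35 = -113/3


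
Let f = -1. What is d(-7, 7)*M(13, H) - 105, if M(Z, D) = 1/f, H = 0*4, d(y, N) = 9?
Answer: -114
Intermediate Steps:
H = 0
M(Z, D) = -1 (M(Z, D) = 1/(-1) = -1)
d(-7, 7)*M(13, H) - 105 = 9*(-1) - 105 = -9 - 105 = -114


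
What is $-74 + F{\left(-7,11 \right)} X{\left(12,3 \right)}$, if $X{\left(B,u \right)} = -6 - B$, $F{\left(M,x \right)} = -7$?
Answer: $52$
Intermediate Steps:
$-74 + F{\left(-7,11 \right)} X{\left(12,3 \right)} = -74 - 7 \left(-6 - 12\right) = -74 - -126 = -74 + 126 = 52$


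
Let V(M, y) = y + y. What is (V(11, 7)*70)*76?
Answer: 74480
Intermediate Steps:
V(M, y) = 2*y
(V(11, 7)*70)*76 = ((2*7)*70)*76 = (14*70)*76 = 980*76 = 74480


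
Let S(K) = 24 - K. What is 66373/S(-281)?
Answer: 66373/305 ≈ 217.62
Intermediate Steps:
66373/S(-281) = 66373/(24 - 1*(-281)) = 66373/(24 + 281) = 66373/305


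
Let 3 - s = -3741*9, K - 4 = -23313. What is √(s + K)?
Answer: √10363 ≈ 101.80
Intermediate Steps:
K = -23309 (K = 4 - 23313 = -23309)
s = 33672 (s = 3 - (-3741)*9 = 3 - 1*(-33669) = 3 + 33669 = 33672)
√(s + K) = √(33672 - 23309) = √10363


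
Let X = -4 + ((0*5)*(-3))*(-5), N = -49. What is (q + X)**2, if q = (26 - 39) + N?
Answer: 4356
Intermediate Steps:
q = -62 (q = (26 - 39) - 49 = -13 - 49 = -62)
X = -4 (X = -4 + (0*(-3))*(-5) = -4 + 0*(-5) = -4 + 0 = -4)
(q + X)**2 = (-62 - 4)**2 = (-66)**2 = 4356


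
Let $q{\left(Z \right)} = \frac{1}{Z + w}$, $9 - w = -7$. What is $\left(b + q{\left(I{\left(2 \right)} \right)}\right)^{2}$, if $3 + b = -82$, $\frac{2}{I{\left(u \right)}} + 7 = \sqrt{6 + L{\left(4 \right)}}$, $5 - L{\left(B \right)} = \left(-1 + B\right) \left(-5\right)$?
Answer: $\frac{53450203275}{7409284} - \frac{231193 \sqrt{26}}{3704642} \approx 7213.6$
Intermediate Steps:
$w = 16$ ($w = 9 - -7 = 9 + 7 = 16$)
$L{\left(B \right)} = 5 B$ ($L{\left(B \right)} = 5 - \left(-1 + B\right) \left(-5\right) = 5 - \left(5 - 5 B\right) = 5 + \left(-5 + 5 B\right) = 5 B$)
$I{\left(u \right)} = \frac{2}{-7 + \sqrt{26}}$ ($I{\left(u \right)} = \frac{2}{-7 + \sqrt{6 + 5 \cdot 4}} = \frac{2}{-7 + \sqrt{6 + 20}} = \frac{2}{-7 + \sqrt{26}}$)
$q{\left(Z \right)} = \frac{1}{16 + Z}$ ($q{\left(Z \right)} = \frac{1}{Z + 16} = \frac{1}{16 + Z}$)
$b = -85$ ($b = -3 - 82 = -85$)
$\left(b + q{\left(I{\left(2 \right)} \right)}\right)^{2} = \left(-85 + \frac{1}{16 - \left(\frac{14}{23} + \frac{2 \sqrt{26}}{23}\right)}\right)^{2} = \left(-85 + \frac{1}{\frac{354}{23} - \frac{2 \sqrt{26}}{23}}\right)^{2}$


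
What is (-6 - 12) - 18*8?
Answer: -162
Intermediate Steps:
(-6 - 12) - 18*8 = -18 - 144 = -162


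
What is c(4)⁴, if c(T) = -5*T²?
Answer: 40960000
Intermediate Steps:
c(4)⁴ = (-5*4²)⁴ = (-5*16)⁴ = (-80)⁴ = 40960000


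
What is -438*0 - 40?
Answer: -40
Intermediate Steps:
-438*0 - 40 = -146*0 - 40 = 0 - 40 = -40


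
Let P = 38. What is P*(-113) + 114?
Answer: -4180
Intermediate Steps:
P*(-113) + 114 = 38*(-113) + 114 = -4294 + 114 = -4180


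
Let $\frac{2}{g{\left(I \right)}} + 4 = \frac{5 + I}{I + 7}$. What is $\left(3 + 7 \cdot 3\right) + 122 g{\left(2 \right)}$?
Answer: $- \frac{1500}{29} \approx -51.724$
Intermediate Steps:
$g{\left(I \right)} = \frac{2}{-4 + \frac{5 + I}{7 + I}}$ ($g{\left(I \right)} = \frac{2}{-4 + \frac{5 + I}{I + 7}} = \frac{2}{-4 + \frac{5 + I}{7 + I}}$)
$\left(3 + 7 \cdot 3\right) + 122 g{\left(2 \right)} = \left(3 + 7 \cdot 3\right) + 122 \frac{2 \left(-7 - 2\right)}{23 + 3 \cdot 2} = \left(3 + 21\right) + 122 \frac{2 \left(-7 - 2\right)}{23 + 6} = 24 + 122 \cdot 2 \cdot \frac{1}{29} \left(-9\right) = 24 + 122 \left(- \frac{18}{29}\right) = 24 - \frac{2196}{29} = - \frac{1500}{29}$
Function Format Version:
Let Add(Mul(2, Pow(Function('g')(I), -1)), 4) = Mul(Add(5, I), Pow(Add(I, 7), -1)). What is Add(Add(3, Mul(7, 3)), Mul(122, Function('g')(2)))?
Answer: Rational(-1500, 29) ≈ -51.724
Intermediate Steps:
Function('g')(I) = Mul(2, Pow(Add(-4, Mul(Pow(Add(7, I), -1), Add(5, I))), -1)) (Function('g')(I) = Mul(2, Pow(Add(-4, Mul(Add(5, I), Pow(Add(I, 7), -1))), -1)) = Mul(2, Pow(Add(-4, Mul(Add(5, I), Pow(Add(7, I), -1))), -1)) = Mul(2, Pow(Add(-4, Mul(Pow(Add(7, I), -1), Add(5, I))), -1)))
Add(Add(3, Mul(7, 3)), Mul(122, Function('g')(2))) = Add(Add(3, Mul(7, 3)), Mul(122, Mul(2, Pow(Add(23, Mul(3, 2)), -1), Add(-7, Mul(-1, 2))))) = Add(Add(3, 21), Mul(122, Mul(2, Pow(Add(23, 6), -1), Add(-7, -2)))) = Add(24, Mul(122, Mul(2, Pow(29, -1), -9))) = Add(24, Mul(122, Mul(2, Rational(1, 29), -9))) = Add(24, Mul(122, Rational(-18, 29))) = Add(24, Rational(-2196, 29)) = Rational(-1500, 29)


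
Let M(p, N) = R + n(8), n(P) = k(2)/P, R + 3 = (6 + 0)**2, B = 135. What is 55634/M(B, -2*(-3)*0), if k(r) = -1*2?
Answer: 222536/131 ≈ 1698.7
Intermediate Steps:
R = 33 (R = -3 + (6 + 0)**2 = -3 + 6**2 = -3 + 36 = 33)
k(r) = -2
n(P) = -2/P
M(p, N) = 131/4 (M(p, N) = 33 - 2/8 = 33 - 2*1/8 = 33 - 1/4 = 131/4)
55634/M(B, -2*(-3)*0) = 55634/(131/4) = 55634*(4/131) = 222536/131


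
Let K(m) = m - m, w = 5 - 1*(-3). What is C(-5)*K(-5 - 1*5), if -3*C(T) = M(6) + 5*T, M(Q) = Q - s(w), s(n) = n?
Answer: 0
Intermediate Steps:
w = 8 (w = 5 + 3 = 8)
M(Q) = -8 + Q (M(Q) = Q - 1*8 = Q - 8 = -8 + Q)
K(m) = 0
C(T) = ⅔ - 5*T/3 (C(T) = -((-8 + 6) + 5*T)/3 = -(-2 + 5*T)/3 = ⅔ - 5*T/3)
C(-5)*K(-5 - 1*5) = (⅔ - 5/3*(-5))*0 = (⅔ + 25/3)*0 = 9*0 = 0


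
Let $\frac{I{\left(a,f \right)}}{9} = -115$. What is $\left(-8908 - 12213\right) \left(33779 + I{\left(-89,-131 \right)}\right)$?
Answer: $-691586024$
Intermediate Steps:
$I{\left(a,f \right)} = -1035$ ($I{\left(a,f \right)} = 9 \left(-115\right) = -1035$)
$\left(-8908 - 12213\right) \left(33779 + I{\left(-89,-131 \right)}\right) = \left(-8908 - 12213\right) \left(33779 - 1035\right) = \left(-21121\right) 32744 = -691586024$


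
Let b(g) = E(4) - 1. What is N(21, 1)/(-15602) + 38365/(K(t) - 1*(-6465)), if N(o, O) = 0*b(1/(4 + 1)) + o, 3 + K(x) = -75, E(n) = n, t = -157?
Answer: 598436603/99649974 ≈ 6.0054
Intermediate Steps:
K(x) = -78 (K(x) = -3 - 75 = -78)
b(g) = 3 (b(g) = 4 - 1 = 3)
N(o, O) = o (N(o, O) = 0*3 + o = 0 + o = o)
N(21, 1)/(-15602) + 38365/(K(t) - 1*(-6465)) = 21/(-15602) + 38365/(-78 - 1*(-6465)) = 21*(-1/15602) + 38365/(-78 + 6465) = -21/15602 + 38365/6387 = 598436603/99649974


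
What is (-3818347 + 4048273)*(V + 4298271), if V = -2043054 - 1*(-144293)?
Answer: 551709736260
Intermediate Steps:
V = -1898761 (V = -2043054 + 144293 = -1898761)
(-3818347 + 4048273)*(V + 4298271) = (-3818347 + 4048273)*(-1898761 + 4298271) = 229926*2399510 = 551709736260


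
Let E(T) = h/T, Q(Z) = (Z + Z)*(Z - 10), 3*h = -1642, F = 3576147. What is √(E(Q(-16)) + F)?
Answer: √348116389530/312 ≈ 1891.1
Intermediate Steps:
h = -1642/3 (h = (⅓)*(-1642) = -1642/3 ≈ -547.33)
Q(Z) = 2*Z*(-10 + Z) (Q(Z) = (2*Z)*(-10 + Z) = 2*Z*(-10 + Z))
E(T) = -1642/(3*T)
√(E(Q(-16)) + F) = √(-1642*(-1/(32*(-10 - 16)))/3 + 3576147) = √(-1642/(3*(2*(-16)*(-26))) + 3576147) = √(-1642/3/832 + 3576147) = √(-1642/3*1/832 + 3576147) = √(-821/1248 + 3576147) = √(4463030635/1248) = √348116389530/312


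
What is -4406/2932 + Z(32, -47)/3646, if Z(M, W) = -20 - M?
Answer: -4054185/2672518 ≈ -1.5170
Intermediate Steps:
-4406/2932 + Z(32, -47)/3646 = -4406/2932 + (-20 - 1*32)/3646 = -4406*1/2932 + (-20 - 32)*(1/3646) = -2203/1466 - 52*1/3646 = -2203/1466 - 26/1823 = -4054185/2672518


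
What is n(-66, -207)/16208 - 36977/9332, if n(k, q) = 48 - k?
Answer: -74782421/18906632 ≈ -3.9554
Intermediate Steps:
n(-66, -207)/16208 - 36977/9332 = (48 - 1*(-66))/16208 - 36977/9332 = (48 + 66)*(1/16208) - 36977*1/9332 = 114*(1/16208) - 36977/9332 = 57/8104 - 36977/9332 = -74782421/18906632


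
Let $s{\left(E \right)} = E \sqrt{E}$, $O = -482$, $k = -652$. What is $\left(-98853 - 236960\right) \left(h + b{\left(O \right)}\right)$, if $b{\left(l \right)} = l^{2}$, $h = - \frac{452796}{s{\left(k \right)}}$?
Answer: $-78017419412 + \frac{38013695787 i \sqrt{163}}{53138} \approx -7.8017 \cdot 10^{10} + 9.1333 \cdot 10^{6} i$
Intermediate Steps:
$s{\left(E \right)} = E^{\frac{3}{2}}$
$h = - \frac{113199 i \sqrt{163}}{53138}$ ($h = - \frac{452796}{\left(-652\right)^{\frac{3}{2}}} = - \frac{452796}{\left(-1304\right) i \sqrt{163}} = - 452796 \frac{i \sqrt{163}}{212552} = - \frac{113199 i \sqrt{163}}{53138} \approx - 27.198 i$)
$\left(-98853 - 236960\right) \left(h + b{\left(O \right)}\right) = \left(-98853 - 236960\right) \left(- \frac{113199 i \sqrt{163}}{53138} + \left(-482\right)^{2}\right) = - 335813 \left(- \frac{113199 i \sqrt{163}}{53138} + 232324\right) = - 335813 \left(232324 - \frac{113199 i \sqrt{163}}{53138}\right) = -78017419412 + \frac{38013695787 i \sqrt{163}}{53138}$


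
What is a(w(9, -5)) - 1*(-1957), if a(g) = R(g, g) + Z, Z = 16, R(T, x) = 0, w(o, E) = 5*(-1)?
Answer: 1973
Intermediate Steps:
w(o, E) = -5
a(g) = 16 (a(g) = 0 + 16 = 16)
a(w(9, -5)) - 1*(-1957) = 16 - 1*(-1957) = 16 + 1957 = 1973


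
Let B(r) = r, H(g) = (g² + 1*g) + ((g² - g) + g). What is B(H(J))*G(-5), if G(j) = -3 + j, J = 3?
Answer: -168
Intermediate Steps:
H(g) = g + 2*g² (H(g) = (g² + g) + g² = (g + g²) + g² = g + 2*g²)
B(H(J))*G(-5) = (3*(1 + 2*3))*(-3 - 5) = (3*(1 + 6))*(-8) = (3*7)*(-8) = 21*(-8) = -168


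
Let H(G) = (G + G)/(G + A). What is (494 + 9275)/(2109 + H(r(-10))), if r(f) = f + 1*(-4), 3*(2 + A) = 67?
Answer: 185611/39987 ≈ 4.6418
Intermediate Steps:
A = 61/3 (A = -2 + (⅓)*67 = -2 + 67/3 = 61/3 ≈ 20.333)
r(f) = -4 + f (r(f) = f - 4 = -4 + f)
H(G) = 2*G/(61/3 + G) (H(G) = (G + G)/(G + 61/3) = (2*G)/(61/3 + G) = 2*G/(61/3 + G))
(494 + 9275)/(2109 + H(r(-10))) = (494 + 9275)/(2109 + 6*(-4 - 10)/(61 + 3*(-4 - 10))) = 9769/(2109 + 6*(-14)/(61 + 3*(-14))) = 9769/(2109 + 6*(-14)/(61 - 42)) = 9769/(2109 + 6*(-14)/19) = 9769/(2109 + 6*(-14)*(1/19)) = 9769/(2109 - 84/19) = 9769/(39987/19) = 9769*(19/39987) = 185611/39987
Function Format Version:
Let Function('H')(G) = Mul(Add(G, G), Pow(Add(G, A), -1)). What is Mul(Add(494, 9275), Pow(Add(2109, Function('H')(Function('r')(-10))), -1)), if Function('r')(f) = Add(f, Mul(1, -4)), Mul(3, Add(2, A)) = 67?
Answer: Rational(185611, 39987) ≈ 4.6418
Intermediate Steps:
A = Rational(61, 3) (A = Add(-2, Mul(Rational(1, 3), 67)) = Add(-2, Rational(67, 3)) = Rational(61, 3) ≈ 20.333)
Function('r')(f) = Add(-4, f) (Function('r')(f) = Add(f, -4) = Add(-4, f))
Function('H')(G) = Mul(2, G, Pow(Add(Rational(61, 3), G), -1)) (Function('H')(G) = Mul(Add(G, G), Pow(Add(G, Rational(61, 3)), -1)) = Mul(Mul(2, G), Pow(Add(Rational(61, 3), G), -1)) = Mul(2, G, Pow(Add(Rational(61, 3), G), -1)))
Mul(Add(494, 9275), Pow(Add(2109, Function('H')(Function('r')(-10))), -1)) = Mul(Add(494, 9275), Pow(Add(2109, Mul(6, Add(-4, -10), Pow(Add(61, Mul(3, Add(-4, -10))), -1))), -1)) = Mul(9769, Pow(Add(2109, Mul(6, -14, Pow(Add(61, Mul(3, -14)), -1))), -1)) = Mul(9769, Pow(Add(2109, Mul(6, -14, Pow(Add(61, -42), -1))), -1)) = Mul(9769, Pow(Add(2109, Mul(6, -14, Pow(19, -1))), -1)) = Mul(9769, Pow(Add(2109, Mul(6, -14, Rational(1, 19))), -1)) = Mul(9769, Pow(Add(2109, Rational(-84, 19)), -1)) = Mul(9769, Pow(Rational(39987, 19), -1)) = Mul(9769, Rational(19, 39987)) = Rational(185611, 39987)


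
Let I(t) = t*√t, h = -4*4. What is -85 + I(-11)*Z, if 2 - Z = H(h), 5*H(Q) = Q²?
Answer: -85 + 2706*I*√11/5 ≈ -85.0 + 1795.0*I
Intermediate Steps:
h = -16
H(Q) = Q²/5
Z = -246/5 (Z = 2 - (-16)²/5 = 2 - 256/5 = -246/5 ≈ -49.200)
I(t) = t^(3/2)
-85 + I(-11)*Z = -85 + (-11)^(3/2)*(-246/5) = -85 - 11*I*√11*(-246/5) = -85 + 2706*I*√11/5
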